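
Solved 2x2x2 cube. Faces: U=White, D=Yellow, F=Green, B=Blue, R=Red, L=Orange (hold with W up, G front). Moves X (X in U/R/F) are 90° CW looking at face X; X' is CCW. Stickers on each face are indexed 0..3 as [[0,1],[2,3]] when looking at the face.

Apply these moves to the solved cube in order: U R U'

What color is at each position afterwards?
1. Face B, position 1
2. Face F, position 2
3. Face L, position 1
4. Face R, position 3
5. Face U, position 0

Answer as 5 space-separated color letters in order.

Answer: B G O B R

Derivation:
After move 1 (U): U=WWWW F=RRGG R=BBRR B=OOBB L=GGOO
After move 2 (R): R=RBRB U=WRWG F=RYGY D=YBYO B=WOWB
After move 3 (U'): U=RGWW F=GGGY R=RYRB B=RBWB L=WOOO
Query 1: B[1] = B
Query 2: F[2] = G
Query 3: L[1] = O
Query 4: R[3] = B
Query 5: U[0] = R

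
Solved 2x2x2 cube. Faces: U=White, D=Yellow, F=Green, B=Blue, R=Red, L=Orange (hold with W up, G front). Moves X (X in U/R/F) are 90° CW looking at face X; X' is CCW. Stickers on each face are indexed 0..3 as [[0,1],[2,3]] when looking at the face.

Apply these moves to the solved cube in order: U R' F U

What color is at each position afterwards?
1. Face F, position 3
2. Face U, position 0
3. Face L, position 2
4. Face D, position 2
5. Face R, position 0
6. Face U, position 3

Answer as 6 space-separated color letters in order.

After move 1 (U): U=WWWW F=RRGG R=BBRR B=OOBB L=GGOO
After move 2 (R'): R=BRBR U=WBWO F=RWGW D=YRYG B=YOYB
After move 3 (F): F=GRWW U=WBOG R=WROR D=BBYG L=GYOR
After move 4 (U): U=OWGB F=WRWW R=YOOR B=GYYB L=GROR
Query 1: F[3] = W
Query 2: U[0] = O
Query 3: L[2] = O
Query 4: D[2] = Y
Query 5: R[0] = Y
Query 6: U[3] = B

Answer: W O O Y Y B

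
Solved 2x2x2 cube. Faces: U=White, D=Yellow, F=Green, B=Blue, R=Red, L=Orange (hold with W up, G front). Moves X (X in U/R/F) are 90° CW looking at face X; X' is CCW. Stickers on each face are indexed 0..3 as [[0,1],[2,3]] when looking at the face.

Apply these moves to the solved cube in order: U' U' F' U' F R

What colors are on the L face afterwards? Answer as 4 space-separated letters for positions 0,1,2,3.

Answer: G R O O

Derivation:
After move 1 (U'): U=WWWW F=OOGG R=GGRR B=RRBB L=BBOO
After move 2 (U'): U=WWWW F=BBGG R=OORR B=GGBB L=RROO
After move 3 (F'): F=BGBG U=WWOR R=YOYR D=ROYY L=RWOW
After move 4 (U'): U=WRWO F=RWBG R=BGYR B=YOBB L=GGOW
After move 5 (F): F=BRGW U=WRWG R=WGOR D=YBYY L=GROO
After move 6 (R): R=OWRG U=WRWW F=BBGY D=YBYY B=GORB
Query: L face = GROO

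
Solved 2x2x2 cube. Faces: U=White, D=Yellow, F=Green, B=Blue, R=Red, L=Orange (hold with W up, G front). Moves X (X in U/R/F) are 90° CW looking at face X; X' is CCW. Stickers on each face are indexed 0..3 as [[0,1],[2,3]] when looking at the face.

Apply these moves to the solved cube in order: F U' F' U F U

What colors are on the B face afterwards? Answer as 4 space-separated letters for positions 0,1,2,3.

After move 1 (F): F=GGGG U=WWOO R=WRWR D=RRYY L=OYOY
After move 2 (U'): U=WOWO F=OYGG R=GGWR B=WRBB L=BBOY
After move 3 (F'): F=YGOG U=WOGW R=RGRR D=BYYY L=BOOW
After move 4 (U): U=GWWO F=RGOG R=WRRR B=BOBB L=YGOW
After move 5 (F): F=ORGG U=GWWG R=WROR D=RWYY L=YBOY
After move 6 (U): U=WGGW F=WRGG R=BOOR B=YBBB L=OROY
Query: B face = YBBB

Answer: Y B B B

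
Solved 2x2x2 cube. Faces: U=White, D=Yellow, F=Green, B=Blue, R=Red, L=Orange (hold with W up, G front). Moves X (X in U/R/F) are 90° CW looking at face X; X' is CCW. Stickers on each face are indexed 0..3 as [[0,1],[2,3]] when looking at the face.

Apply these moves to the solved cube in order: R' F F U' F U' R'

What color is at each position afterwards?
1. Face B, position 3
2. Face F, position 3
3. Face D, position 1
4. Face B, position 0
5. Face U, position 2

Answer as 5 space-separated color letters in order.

After move 1 (R'): R=RRRR U=WBWB F=GWGW D=YGYG B=YBYB
After move 2 (F): F=GGWW U=WBOO R=WRBR D=RRYG L=OYOG
After move 3 (F): F=WGWG U=WBGY R=OROR D=BWYG L=OROR
After move 4 (U'): U=BYWG F=ORWG R=WGOR B=ORYB L=YBOR
After move 5 (F): F=WOGR U=BYRB R=WGGR D=OWYG L=YBOW
After move 6 (U'): U=YBBR F=YBGR R=WOGR B=WGYB L=OROW
After move 7 (R'): R=ORWG U=YYBW F=YBGR D=OBYR B=GGWB
Query 1: B[3] = B
Query 2: F[3] = R
Query 3: D[1] = B
Query 4: B[0] = G
Query 5: U[2] = B

Answer: B R B G B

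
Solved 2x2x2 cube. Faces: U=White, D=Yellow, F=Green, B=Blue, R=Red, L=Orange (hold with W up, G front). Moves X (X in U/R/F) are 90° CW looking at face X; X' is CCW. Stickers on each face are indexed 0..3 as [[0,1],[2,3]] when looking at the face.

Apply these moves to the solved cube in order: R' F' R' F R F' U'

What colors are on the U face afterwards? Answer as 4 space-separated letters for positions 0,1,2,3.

After move 1 (R'): R=RRRR U=WBWB F=GWGW D=YGYG B=YBYB
After move 2 (F'): F=WWGG U=WBRR R=GRYR D=OOYG L=OBOW
After move 3 (R'): R=RRGY U=WYRY F=WBGR D=OWYG B=GBOB
After move 4 (F): F=GWRB U=WYWB R=RRYY D=GRYG L=OOOW
After move 5 (R): R=YRYR U=WWWB F=GRRG D=GOYG B=BBYB
After move 6 (F'): F=RGGR U=WWYY R=ORGR D=OWYG L=OBOW
After move 7 (U'): U=WYWY F=OBGR R=RGGR B=ORYB L=BBOW
Query: U face = WYWY

Answer: W Y W Y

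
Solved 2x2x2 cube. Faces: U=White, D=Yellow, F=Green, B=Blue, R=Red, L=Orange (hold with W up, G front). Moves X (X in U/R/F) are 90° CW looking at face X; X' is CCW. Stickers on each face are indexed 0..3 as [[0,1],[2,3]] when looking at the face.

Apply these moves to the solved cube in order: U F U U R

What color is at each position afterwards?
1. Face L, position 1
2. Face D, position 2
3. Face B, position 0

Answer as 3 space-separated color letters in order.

After move 1 (U): U=WWWW F=RRGG R=BBRR B=OOBB L=GGOO
After move 2 (F): F=GRGR U=WWOG R=WBWR D=RBYY L=GYOY
After move 3 (U): U=OWGW F=WBGR R=OOWR B=GYBB L=GROY
After move 4 (U): U=GOWW F=OOGR R=GYWR B=GRBB L=WBOY
After move 5 (R): R=WGRY U=GOWR F=OBGY D=RBYG B=WROB
Query 1: L[1] = B
Query 2: D[2] = Y
Query 3: B[0] = W

Answer: B Y W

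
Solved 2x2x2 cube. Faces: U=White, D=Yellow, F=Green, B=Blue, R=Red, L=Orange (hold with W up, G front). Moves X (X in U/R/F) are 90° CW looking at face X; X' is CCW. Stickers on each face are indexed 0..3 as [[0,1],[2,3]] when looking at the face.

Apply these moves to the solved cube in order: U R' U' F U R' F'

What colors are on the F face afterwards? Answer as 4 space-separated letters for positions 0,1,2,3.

After move 1 (U): U=WWWW F=RRGG R=BBRR B=OOBB L=GGOO
After move 2 (R'): R=BRBR U=WBWO F=RWGW D=YRYG B=YOYB
After move 3 (U'): U=BOWW F=GGGW R=RWBR B=BRYB L=YOOO
After move 4 (F): F=GGWG U=BOOO R=WWWR D=BRYG L=YYOR
After move 5 (U): U=OBOO F=WWWG R=BRWR B=YYYB L=GGOR
After move 6 (R'): R=RRBW U=OYOY F=WBWO D=BWYG B=GYRB
After move 7 (F'): F=BOWW U=OYRB R=WRBW D=GRYG L=GYOO
Query: F face = BOWW

Answer: B O W W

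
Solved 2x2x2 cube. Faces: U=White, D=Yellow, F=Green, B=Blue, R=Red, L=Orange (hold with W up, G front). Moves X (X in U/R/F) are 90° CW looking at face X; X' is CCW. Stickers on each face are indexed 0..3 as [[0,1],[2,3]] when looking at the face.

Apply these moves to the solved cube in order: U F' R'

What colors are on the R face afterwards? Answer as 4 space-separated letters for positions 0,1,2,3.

After move 1 (U): U=WWWW F=RRGG R=BBRR B=OOBB L=GGOO
After move 2 (F'): F=RGRG U=WWBR R=YBYR D=GOYY L=GWOW
After move 3 (R'): R=BRYY U=WBBO F=RWRR D=GGYG B=YOOB
Query: R face = BRYY

Answer: B R Y Y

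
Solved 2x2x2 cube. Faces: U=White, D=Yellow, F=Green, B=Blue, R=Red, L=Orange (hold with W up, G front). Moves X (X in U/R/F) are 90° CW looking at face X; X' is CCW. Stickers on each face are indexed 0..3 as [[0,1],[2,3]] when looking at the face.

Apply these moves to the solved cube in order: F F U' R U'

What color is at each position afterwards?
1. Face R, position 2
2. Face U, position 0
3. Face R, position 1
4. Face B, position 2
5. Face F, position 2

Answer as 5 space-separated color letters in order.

After move 1 (F): F=GGGG U=WWOO R=WRWR D=RRYY L=OYOY
After move 2 (F): F=GGGG U=WWYY R=OROR D=WWYY L=OROR
After move 3 (U'): U=WYWY F=ORGG R=GGOR B=ORBB L=BBOR
After move 4 (R): R=OGRG U=WRWG F=OWGY D=WBYO B=YRYB
After move 5 (U'): U=RGWW F=BBGY R=OWRG B=OGYB L=YROR
Query 1: R[2] = R
Query 2: U[0] = R
Query 3: R[1] = W
Query 4: B[2] = Y
Query 5: F[2] = G

Answer: R R W Y G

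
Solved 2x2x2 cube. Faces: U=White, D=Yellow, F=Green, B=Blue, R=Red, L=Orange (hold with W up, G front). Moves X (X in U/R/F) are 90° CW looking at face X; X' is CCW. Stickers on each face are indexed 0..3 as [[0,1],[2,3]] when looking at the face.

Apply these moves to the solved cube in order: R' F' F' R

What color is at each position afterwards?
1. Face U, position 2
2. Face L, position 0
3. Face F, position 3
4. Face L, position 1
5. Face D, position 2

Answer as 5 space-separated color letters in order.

Answer: G O G R Y

Derivation:
After move 1 (R'): R=RRRR U=WBWB F=GWGW D=YGYG B=YBYB
After move 2 (F'): F=WWGG U=WBRR R=GRYR D=OOYG L=OBOW
After move 3 (F'): F=WGWG U=WBGY R=OROR D=BWYG L=OROR
After move 4 (R): R=OORR U=WGGG F=WWWG D=BYYY B=YBBB
Query 1: U[2] = G
Query 2: L[0] = O
Query 3: F[3] = G
Query 4: L[1] = R
Query 5: D[2] = Y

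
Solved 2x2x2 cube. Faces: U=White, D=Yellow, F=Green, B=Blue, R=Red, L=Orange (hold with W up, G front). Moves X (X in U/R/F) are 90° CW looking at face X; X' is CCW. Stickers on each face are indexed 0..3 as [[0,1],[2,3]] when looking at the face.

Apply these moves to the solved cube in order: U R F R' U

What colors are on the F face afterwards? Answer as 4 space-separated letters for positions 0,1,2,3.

Answer: B B Y G

Derivation:
After move 1 (U): U=WWWW F=RRGG R=BBRR B=OOBB L=GGOO
After move 2 (R): R=RBRB U=WRWG F=RYGY D=YBYO B=WOWB
After move 3 (F): F=GRYY U=WROG R=WBGB D=RRYO L=GYOB
After move 4 (R'): R=BBWG U=WWOW F=GRYG D=RRYY B=OORB
After move 5 (U): U=OWWW F=BBYG R=OOWG B=GYRB L=GROB
Query: F face = BBYG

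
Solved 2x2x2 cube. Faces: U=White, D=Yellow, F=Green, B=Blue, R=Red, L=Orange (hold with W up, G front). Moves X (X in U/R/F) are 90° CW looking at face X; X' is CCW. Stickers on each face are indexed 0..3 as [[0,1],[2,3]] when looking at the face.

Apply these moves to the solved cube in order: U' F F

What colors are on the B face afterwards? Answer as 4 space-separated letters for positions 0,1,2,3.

After move 1 (U'): U=WWWW F=OOGG R=GGRR B=RRBB L=BBOO
After move 2 (F): F=GOGO U=WWOB R=WGWR D=RGYY L=BYOY
After move 3 (F): F=GGOO U=WWYY R=OGBR D=WWYY L=BROG
Query: B face = RRBB

Answer: R R B B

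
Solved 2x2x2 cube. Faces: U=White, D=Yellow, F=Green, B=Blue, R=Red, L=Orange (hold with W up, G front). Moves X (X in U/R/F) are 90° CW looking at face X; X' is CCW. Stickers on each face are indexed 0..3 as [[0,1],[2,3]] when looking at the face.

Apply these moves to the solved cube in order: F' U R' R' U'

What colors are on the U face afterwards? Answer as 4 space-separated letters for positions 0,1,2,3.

Answer: O Y R R

Derivation:
After move 1 (F'): F=GGGG U=WWRR R=YRYR D=OOYY L=OWOW
After move 2 (U): U=RWRW F=YRGG R=BBYR B=OWBB L=GGOW
After move 3 (R'): R=BRBY U=RBRO F=YWGW D=ORYG B=YWOB
After move 4 (R'): R=RYBB U=RORY F=YBGO D=OWYW B=GWRB
After move 5 (U'): U=OYRR F=GGGO R=YBBB B=RYRB L=GWOW
Query: U face = OYRR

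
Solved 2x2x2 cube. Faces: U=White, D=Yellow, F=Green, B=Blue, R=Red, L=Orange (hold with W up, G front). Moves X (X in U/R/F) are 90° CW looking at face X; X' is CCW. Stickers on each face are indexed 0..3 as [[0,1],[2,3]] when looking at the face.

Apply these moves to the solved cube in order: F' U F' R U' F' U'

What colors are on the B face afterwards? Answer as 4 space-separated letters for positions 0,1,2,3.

After move 1 (F'): F=GGGG U=WWRR R=YRYR D=OOYY L=OWOW
After move 2 (U): U=RWRW F=YRGG R=BBYR B=OWBB L=GGOW
After move 3 (F'): F=RGYG U=RWBY R=OBOR D=GWYY L=GWOR
After move 4 (R): R=OORB U=RGBG F=RWYY D=GBYO B=YWWB
After move 5 (U'): U=GGRB F=GWYY R=RWRB B=OOWB L=YWOR
After move 6 (F'): F=WYGY U=GGRR R=BWGB D=WRYO L=YBOR
After move 7 (U'): U=GRGR F=YBGY R=WYGB B=BWWB L=OOOR
Query: B face = BWWB

Answer: B W W B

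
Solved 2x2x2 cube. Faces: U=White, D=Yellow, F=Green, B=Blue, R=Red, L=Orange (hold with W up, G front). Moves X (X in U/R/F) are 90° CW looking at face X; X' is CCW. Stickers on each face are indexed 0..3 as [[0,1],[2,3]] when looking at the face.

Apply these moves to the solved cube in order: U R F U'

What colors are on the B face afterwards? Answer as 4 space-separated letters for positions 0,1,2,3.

Answer: W B W B

Derivation:
After move 1 (U): U=WWWW F=RRGG R=BBRR B=OOBB L=GGOO
After move 2 (R): R=RBRB U=WRWG F=RYGY D=YBYO B=WOWB
After move 3 (F): F=GRYY U=WROG R=WBGB D=RRYO L=GYOB
After move 4 (U'): U=RGWO F=GYYY R=GRGB B=WBWB L=WOOB
Query: B face = WBWB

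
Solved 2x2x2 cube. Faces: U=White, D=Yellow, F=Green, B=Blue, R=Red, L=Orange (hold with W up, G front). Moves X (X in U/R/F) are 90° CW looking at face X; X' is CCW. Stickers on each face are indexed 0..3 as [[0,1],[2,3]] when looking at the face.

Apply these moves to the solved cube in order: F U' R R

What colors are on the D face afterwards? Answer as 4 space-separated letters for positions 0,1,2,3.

After move 1 (F): F=GGGG U=WWOO R=WRWR D=RRYY L=OYOY
After move 2 (U'): U=WOWO F=OYGG R=GGWR B=WRBB L=BBOY
After move 3 (R): R=WGRG U=WYWG F=ORGY D=RBYW B=OROB
After move 4 (R): R=RWGG U=WRWY F=OBGW D=ROYO B=GRYB
Query: D face = ROYO

Answer: R O Y O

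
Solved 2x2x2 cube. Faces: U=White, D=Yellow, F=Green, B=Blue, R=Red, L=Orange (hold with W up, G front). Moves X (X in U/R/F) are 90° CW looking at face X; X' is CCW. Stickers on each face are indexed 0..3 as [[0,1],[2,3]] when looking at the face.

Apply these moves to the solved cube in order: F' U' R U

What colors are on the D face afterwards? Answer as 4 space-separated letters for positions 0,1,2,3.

Answer: O B Y Y

Derivation:
After move 1 (F'): F=GGGG U=WWRR R=YRYR D=OOYY L=OWOW
After move 2 (U'): U=WRWR F=OWGG R=GGYR B=YRBB L=BBOW
After move 3 (R): R=YGRG U=WWWG F=OOGY D=OBYY B=RRRB
After move 4 (U): U=WWGW F=YGGY R=RRRG B=BBRB L=OOOW
Query: D face = OBYY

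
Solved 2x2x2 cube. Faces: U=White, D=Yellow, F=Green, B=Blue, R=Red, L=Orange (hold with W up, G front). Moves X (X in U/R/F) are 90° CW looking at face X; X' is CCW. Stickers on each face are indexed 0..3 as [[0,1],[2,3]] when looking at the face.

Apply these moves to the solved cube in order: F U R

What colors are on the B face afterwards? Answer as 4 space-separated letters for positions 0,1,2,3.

After move 1 (F): F=GGGG U=WWOO R=WRWR D=RRYY L=OYOY
After move 2 (U): U=OWOW F=WRGG R=BBWR B=OYBB L=GGOY
After move 3 (R): R=WBRB U=OROG F=WRGY D=RBYO B=WYWB
Query: B face = WYWB

Answer: W Y W B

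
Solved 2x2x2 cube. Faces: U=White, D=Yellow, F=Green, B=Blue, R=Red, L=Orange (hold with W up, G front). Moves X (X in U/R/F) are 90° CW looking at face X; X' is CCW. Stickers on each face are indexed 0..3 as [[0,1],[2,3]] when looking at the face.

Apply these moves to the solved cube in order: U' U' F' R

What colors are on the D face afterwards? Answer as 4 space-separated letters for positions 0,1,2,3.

After move 1 (U'): U=WWWW F=OOGG R=GGRR B=RRBB L=BBOO
After move 2 (U'): U=WWWW F=BBGG R=OORR B=GGBB L=RROO
After move 3 (F'): F=BGBG U=WWOR R=YOYR D=ROYY L=RWOW
After move 4 (R): R=YYRO U=WGOG F=BOBY D=RBYG B=RGWB
Query: D face = RBYG

Answer: R B Y G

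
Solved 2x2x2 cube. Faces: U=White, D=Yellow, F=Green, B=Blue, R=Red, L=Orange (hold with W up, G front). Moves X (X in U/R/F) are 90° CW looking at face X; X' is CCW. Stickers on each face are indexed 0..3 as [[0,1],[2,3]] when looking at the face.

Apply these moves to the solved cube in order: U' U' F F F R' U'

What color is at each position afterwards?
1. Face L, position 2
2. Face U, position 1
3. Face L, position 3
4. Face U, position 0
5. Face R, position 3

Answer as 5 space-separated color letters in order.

After move 1 (U'): U=WWWW F=OOGG R=GGRR B=RRBB L=BBOO
After move 2 (U'): U=WWWW F=BBGG R=OORR B=GGBB L=RROO
After move 3 (F): F=GBGB U=WWOR R=WOWR D=ROYY L=RYOY
After move 4 (F): F=GGBB U=WWYY R=OORR D=WWYY L=RROO
After move 5 (F): F=BGBG U=WWOR R=YOYR D=ROYY L=RWOW
After move 6 (R'): R=ORYY U=WBOG F=BWBR D=RGYG B=YGOB
After move 7 (U'): U=BGWO F=RWBR R=BWYY B=OROB L=YGOW
Query 1: L[2] = O
Query 2: U[1] = G
Query 3: L[3] = W
Query 4: U[0] = B
Query 5: R[3] = Y

Answer: O G W B Y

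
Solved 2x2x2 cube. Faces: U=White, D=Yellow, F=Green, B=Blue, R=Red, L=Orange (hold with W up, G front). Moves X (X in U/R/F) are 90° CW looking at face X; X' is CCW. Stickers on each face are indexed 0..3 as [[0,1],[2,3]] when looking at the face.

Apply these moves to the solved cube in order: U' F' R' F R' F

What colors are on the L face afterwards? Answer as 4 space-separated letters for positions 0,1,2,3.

Answer: B Y O O

Derivation:
After move 1 (U'): U=WWWW F=OOGG R=GGRR B=RRBB L=BBOO
After move 2 (F'): F=OGOG U=WWGR R=YGYR D=BOYY L=BWOW
After move 3 (R'): R=GRYY U=WBGR F=OWOR D=BGYG B=YROB
After move 4 (F): F=OORW U=WBWW R=GRRY D=YGYG L=BBOG
After move 5 (R'): R=RYGR U=WOWY F=OBRW D=YOYW B=GRGB
After move 6 (F): F=ROWB U=WOGB R=WYYR D=GRYW L=BYOO
Query: L face = BYOO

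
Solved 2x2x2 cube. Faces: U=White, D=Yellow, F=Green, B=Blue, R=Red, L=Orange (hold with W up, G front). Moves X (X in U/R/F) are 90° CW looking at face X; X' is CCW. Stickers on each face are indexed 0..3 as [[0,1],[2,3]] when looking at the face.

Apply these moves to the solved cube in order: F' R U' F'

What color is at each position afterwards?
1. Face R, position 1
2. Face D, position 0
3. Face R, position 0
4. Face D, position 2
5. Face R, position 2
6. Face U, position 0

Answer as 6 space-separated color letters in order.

Answer: O B B Y O G

Derivation:
After move 1 (F'): F=GGGG U=WWRR R=YRYR D=OOYY L=OWOW
After move 2 (R): R=YYRR U=WGRG F=GOGY D=OBYB B=RBWB
After move 3 (U'): U=GGWR F=OWGY R=GORR B=YYWB L=RBOW
After move 4 (F'): F=WYOG U=GGGR R=BOOR D=BWYB L=RROW
Query 1: R[1] = O
Query 2: D[0] = B
Query 3: R[0] = B
Query 4: D[2] = Y
Query 5: R[2] = O
Query 6: U[0] = G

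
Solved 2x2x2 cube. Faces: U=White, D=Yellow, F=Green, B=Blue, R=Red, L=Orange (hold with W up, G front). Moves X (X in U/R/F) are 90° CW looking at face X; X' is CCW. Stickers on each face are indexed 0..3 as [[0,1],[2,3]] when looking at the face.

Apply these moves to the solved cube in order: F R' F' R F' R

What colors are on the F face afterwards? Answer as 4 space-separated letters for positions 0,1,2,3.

After move 1 (F): F=GGGG U=WWOO R=WRWR D=RRYY L=OYOY
After move 2 (R'): R=RRWW U=WBOB F=GWGO D=RGYG B=YBRB
After move 3 (F'): F=WOGG U=WBRW R=GRRW D=YYYG L=OBOO
After move 4 (R): R=RGWR U=WORG F=WYGG D=YRYY B=WBBB
After move 5 (F'): F=YGWG U=WORW R=RGYR D=BOYY L=OGOR
After move 6 (R): R=YRRG U=WGRG F=YOWY D=BBYW B=WBOB
Query: F face = YOWY

Answer: Y O W Y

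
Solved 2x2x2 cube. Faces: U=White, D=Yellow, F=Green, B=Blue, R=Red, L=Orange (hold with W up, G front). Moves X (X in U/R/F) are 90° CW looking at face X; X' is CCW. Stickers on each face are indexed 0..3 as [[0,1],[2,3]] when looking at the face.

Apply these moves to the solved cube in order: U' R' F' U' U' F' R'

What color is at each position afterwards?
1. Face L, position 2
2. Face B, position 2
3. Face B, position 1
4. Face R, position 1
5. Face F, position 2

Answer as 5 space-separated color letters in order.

Answer: O W W R Y

Derivation:
After move 1 (U'): U=WWWW F=OOGG R=GGRR B=RRBB L=BBOO
After move 2 (R'): R=GRGR U=WBWR F=OWGW D=YOYG B=YRYB
After move 3 (F'): F=WWOG U=WBGG R=ORYR D=BOYG L=BROW
After move 4 (U'): U=BGWG F=BROG R=WWYR B=ORYB L=YROW
After move 5 (U'): U=GGBW F=YROG R=BRYR B=WWYB L=OROW
After move 6 (F'): F=RGYO U=GGBY R=ORBR D=RWYG L=OWOB
After move 7 (R'): R=RROB U=GYBW F=RGYY D=RGYO B=GWWB
Query 1: L[2] = O
Query 2: B[2] = W
Query 3: B[1] = W
Query 4: R[1] = R
Query 5: F[2] = Y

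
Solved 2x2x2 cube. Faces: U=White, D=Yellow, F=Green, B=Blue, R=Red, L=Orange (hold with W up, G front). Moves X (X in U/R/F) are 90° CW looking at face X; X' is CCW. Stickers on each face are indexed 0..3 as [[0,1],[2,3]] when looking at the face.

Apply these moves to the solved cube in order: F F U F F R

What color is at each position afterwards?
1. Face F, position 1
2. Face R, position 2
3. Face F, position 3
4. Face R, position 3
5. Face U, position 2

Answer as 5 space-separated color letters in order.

After move 1 (F): F=GGGG U=WWOO R=WRWR D=RRYY L=OYOY
After move 2 (F): F=GGGG U=WWYY R=OROR D=WWYY L=OROR
After move 3 (U): U=YWYW F=ORGG R=BBOR B=ORBB L=GGOR
After move 4 (F): F=GOGR U=YWRG R=YBWR D=OBYY L=GWOW
After move 5 (F): F=GGRO U=YWWW R=RBGR D=WYYY L=GOOB
After move 6 (R): R=GRRB U=YGWO F=GYRY D=WBYO B=WRWB
Query 1: F[1] = Y
Query 2: R[2] = R
Query 3: F[3] = Y
Query 4: R[3] = B
Query 5: U[2] = W

Answer: Y R Y B W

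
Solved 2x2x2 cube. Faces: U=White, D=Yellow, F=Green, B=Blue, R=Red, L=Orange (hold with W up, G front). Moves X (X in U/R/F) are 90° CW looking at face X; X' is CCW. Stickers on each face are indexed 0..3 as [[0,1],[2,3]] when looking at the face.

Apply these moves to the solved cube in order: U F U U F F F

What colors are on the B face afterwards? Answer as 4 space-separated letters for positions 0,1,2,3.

After move 1 (U): U=WWWW F=RRGG R=BBRR B=OOBB L=GGOO
After move 2 (F): F=GRGR U=WWOG R=WBWR D=RBYY L=GYOY
After move 3 (U): U=OWGW F=WBGR R=OOWR B=GYBB L=GROY
After move 4 (U): U=GOWW F=OOGR R=GYWR B=GRBB L=WBOY
After move 5 (F): F=GORO U=GOYB R=WYWR D=WGYY L=WROB
After move 6 (F): F=RGOO U=GOBR R=YYBR D=WWYY L=WWOG
After move 7 (F): F=OROG U=GOGW R=BYRR D=BYYY L=WWOW
Query: B face = GRBB

Answer: G R B B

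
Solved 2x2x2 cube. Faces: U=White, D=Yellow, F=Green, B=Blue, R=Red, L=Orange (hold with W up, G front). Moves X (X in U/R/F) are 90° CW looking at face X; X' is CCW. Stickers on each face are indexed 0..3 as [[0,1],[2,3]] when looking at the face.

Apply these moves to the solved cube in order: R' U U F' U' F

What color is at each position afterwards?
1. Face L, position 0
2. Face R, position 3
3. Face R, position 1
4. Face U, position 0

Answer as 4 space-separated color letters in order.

After move 1 (R'): R=RRRR U=WBWB F=GWGW D=YGYG B=YBYB
After move 2 (U): U=WWBB F=RRGW R=YBRR B=OOYB L=GWOO
After move 3 (U): U=BWBW F=YBGW R=OORR B=GWYB L=RROO
After move 4 (F'): F=BWYG U=BWOR R=GOYR D=ROYG L=RWOB
After move 5 (U'): U=WRBO F=RWYG R=BWYR B=GOYB L=GWOB
After move 6 (F): F=YRGW U=WRBW R=BWOR D=YBYG L=GROO
Query 1: L[0] = G
Query 2: R[3] = R
Query 3: R[1] = W
Query 4: U[0] = W

Answer: G R W W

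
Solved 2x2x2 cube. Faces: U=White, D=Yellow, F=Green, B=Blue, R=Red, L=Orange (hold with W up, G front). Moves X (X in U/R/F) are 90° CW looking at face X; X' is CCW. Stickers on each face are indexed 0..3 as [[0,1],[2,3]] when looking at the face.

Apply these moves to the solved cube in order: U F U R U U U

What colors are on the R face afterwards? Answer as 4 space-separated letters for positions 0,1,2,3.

Answer: W B R O

Derivation:
After move 1 (U): U=WWWW F=RRGG R=BBRR B=OOBB L=GGOO
After move 2 (F): F=GRGR U=WWOG R=WBWR D=RBYY L=GYOY
After move 3 (U): U=OWGW F=WBGR R=OOWR B=GYBB L=GROY
After move 4 (R): R=WORO U=OBGR F=WBGY D=RBYG B=WYWB
After move 5 (U): U=GORB F=WOGY R=WYRO B=GRWB L=WBOY
After move 6 (U): U=RGBO F=WYGY R=GRRO B=WBWB L=WOOY
After move 7 (U): U=BROG F=GRGY R=WBRO B=WOWB L=WYOY
Query: R face = WBRO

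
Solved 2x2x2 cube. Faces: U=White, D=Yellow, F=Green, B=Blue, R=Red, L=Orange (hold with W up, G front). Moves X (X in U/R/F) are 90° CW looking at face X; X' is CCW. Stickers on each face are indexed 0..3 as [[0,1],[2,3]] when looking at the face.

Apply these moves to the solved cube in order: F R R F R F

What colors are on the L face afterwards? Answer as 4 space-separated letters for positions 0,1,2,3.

Answer: O R O G

Derivation:
After move 1 (F): F=GGGG U=WWOO R=WRWR D=RRYY L=OYOY
After move 2 (R): R=WWRR U=WGOG F=GRGY D=RBYB B=OBWB
After move 3 (R): R=RWRW U=WROY F=GBGB D=RWYO B=GBGB
After move 4 (F): F=GGBB U=WRYY R=OWYW D=RRYO L=OROW
After move 5 (R): R=YOWW U=WGYB F=GRBO D=RGYG B=YBRB
After move 6 (F): F=BGOR U=WGWR R=YOBW D=WYYG L=OROG
Query: L face = OROG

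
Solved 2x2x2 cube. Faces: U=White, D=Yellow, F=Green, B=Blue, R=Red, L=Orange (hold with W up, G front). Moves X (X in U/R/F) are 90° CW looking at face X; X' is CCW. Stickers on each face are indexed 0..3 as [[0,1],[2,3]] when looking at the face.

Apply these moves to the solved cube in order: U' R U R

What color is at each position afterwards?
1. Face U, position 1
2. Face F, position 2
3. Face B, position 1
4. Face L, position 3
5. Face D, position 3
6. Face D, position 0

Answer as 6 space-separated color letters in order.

Answer: G G B O B Y

Derivation:
After move 1 (U'): U=WWWW F=OOGG R=GGRR B=RRBB L=BBOO
After move 2 (R): R=RGRG U=WOWG F=OYGY D=YBYR B=WRWB
After move 3 (U): U=WWGO F=RGGY R=WRRG B=BBWB L=OYOO
After move 4 (R): R=RWGR U=WGGY F=RBGR D=YWYB B=OBWB
Query 1: U[1] = G
Query 2: F[2] = G
Query 3: B[1] = B
Query 4: L[3] = O
Query 5: D[3] = B
Query 6: D[0] = Y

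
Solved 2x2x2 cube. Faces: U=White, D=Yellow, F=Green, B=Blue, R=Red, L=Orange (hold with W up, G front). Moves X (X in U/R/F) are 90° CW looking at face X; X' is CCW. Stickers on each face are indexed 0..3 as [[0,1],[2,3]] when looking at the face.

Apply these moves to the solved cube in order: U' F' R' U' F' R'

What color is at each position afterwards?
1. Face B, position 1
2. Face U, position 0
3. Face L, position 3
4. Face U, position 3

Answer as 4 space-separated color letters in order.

Answer: R B W G

Derivation:
After move 1 (U'): U=WWWW F=OOGG R=GGRR B=RRBB L=BBOO
After move 2 (F'): F=OGOG U=WWGR R=YGYR D=BOYY L=BWOW
After move 3 (R'): R=GRYY U=WBGR F=OWOR D=BGYG B=YROB
After move 4 (U'): U=BRWG F=BWOR R=OWYY B=GROB L=YROW
After move 5 (F'): F=WRBO U=BROY R=GWBY D=RWYG L=YGOW
After move 6 (R'): R=WYGB U=BOOG F=WRBY D=RRYO B=GRWB
Query 1: B[1] = R
Query 2: U[0] = B
Query 3: L[3] = W
Query 4: U[3] = G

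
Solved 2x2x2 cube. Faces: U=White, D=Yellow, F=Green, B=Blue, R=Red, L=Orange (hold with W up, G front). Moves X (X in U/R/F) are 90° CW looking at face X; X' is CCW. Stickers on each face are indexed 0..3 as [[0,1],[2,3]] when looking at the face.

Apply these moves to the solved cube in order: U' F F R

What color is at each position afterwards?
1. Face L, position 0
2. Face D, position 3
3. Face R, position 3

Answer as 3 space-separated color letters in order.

After move 1 (U'): U=WWWW F=OOGG R=GGRR B=RRBB L=BBOO
After move 2 (F): F=GOGO U=WWOB R=WGWR D=RGYY L=BYOY
After move 3 (F): F=GGOO U=WWYY R=OGBR D=WWYY L=BROG
After move 4 (R): R=BORG U=WGYO F=GWOY D=WBYR B=YRWB
Query 1: L[0] = B
Query 2: D[3] = R
Query 3: R[3] = G

Answer: B R G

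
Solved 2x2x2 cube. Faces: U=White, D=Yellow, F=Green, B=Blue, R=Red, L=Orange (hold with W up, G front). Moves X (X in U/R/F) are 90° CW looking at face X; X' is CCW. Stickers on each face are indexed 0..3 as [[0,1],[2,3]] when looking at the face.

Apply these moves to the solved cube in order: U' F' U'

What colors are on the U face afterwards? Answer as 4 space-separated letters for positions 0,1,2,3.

Answer: W R W G

Derivation:
After move 1 (U'): U=WWWW F=OOGG R=GGRR B=RRBB L=BBOO
After move 2 (F'): F=OGOG U=WWGR R=YGYR D=BOYY L=BWOW
After move 3 (U'): U=WRWG F=BWOG R=OGYR B=YGBB L=RROW
Query: U face = WRWG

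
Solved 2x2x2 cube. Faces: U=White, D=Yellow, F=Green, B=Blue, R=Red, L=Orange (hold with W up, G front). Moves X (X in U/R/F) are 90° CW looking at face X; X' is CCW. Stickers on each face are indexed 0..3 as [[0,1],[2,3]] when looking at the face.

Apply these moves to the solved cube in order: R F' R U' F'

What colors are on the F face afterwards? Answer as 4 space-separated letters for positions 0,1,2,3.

After move 1 (R): R=RRRR U=WGWG F=GYGY D=YBYB B=WBWB
After move 2 (F'): F=YYGG U=WGRR R=BRYR D=OOYB L=OGOW
After move 3 (R): R=YBRR U=WYRG F=YOGB D=OWYW B=RBGB
After move 4 (U'): U=YGWR F=OGGB R=YORR B=YBGB L=RBOW
After move 5 (F'): F=GBOG U=YGYR R=WOOR D=BWYW L=RROW
Query: F face = GBOG

Answer: G B O G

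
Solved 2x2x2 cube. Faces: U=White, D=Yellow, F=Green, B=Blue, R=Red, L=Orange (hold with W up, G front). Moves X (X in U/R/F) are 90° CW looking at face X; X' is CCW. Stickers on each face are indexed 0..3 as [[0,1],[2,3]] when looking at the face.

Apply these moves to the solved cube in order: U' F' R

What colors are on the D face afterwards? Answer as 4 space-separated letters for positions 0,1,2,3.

After move 1 (U'): U=WWWW F=OOGG R=GGRR B=RRBB L=BBOO
After move 2 (F'): F=OGOG U=WWGR R=YGYR D=BOYY L=BWOW
After move 3 (R): R=YYRG U=WGGG F=OOOY D=BBYR B=RRWB
Query: D face = BBYR

Answer: B B Y R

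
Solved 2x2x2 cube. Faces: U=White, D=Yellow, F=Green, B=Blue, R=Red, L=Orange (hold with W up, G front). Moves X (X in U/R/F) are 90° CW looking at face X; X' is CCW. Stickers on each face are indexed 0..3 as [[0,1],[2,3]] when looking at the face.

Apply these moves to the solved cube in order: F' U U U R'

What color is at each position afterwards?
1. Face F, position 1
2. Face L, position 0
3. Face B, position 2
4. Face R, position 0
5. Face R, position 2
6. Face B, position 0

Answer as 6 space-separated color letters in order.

After move 1 (F'): F=GGGG U=WWRR R=YRYR D=OOYY L=OWOW
After move 2 (U): U=RWRW F=YRGG R=BBYR B=OWBB L=GGOW
After move 3 (U): U=RRWW F=BBGG R=OWYR B=GGBB L=YROW
After move 4 (U): U=WRWR F=OWGG R=GGYR B=YRBB L=BBOW
After move 5 (R'): R=GRGY U=WBWY F=ORGR D=OWYG B=YROB
Query 1: F[1] = R
Query 2: L[0] = B
Query 3: B[2] = O
Query 4: R[0] = G
Query 5: R[2] = G
Query 6: B[0] = Y

Answer: R B O G G Y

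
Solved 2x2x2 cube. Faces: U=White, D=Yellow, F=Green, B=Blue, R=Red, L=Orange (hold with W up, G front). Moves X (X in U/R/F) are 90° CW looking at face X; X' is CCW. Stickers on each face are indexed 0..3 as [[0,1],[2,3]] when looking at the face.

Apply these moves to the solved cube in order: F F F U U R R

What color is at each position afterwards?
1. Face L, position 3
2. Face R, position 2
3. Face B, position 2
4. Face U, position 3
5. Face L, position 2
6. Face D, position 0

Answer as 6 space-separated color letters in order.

Answer: W W B Y O O

Derivation:
After move 1 (F): F=GGGG U=WWOO R=WRWR D=RRYY L=OYOY
After move 2 (F): F=GGGG U=WWYY R=OROR D=WWYY L=OROR
After move 3 (F): F=GGGG U=WWRR R=YRYR D=OOYY L=OWOW
After move 4 (U): U=RWRW F=YRGG R=BBYR B=OWBB L=GGOW
After move 5 (U): U=RRWW F=BBGG R=OWYR B=GGBB L=YROW
After move 6 (R): R=YORW U=RBWG F=BOGY D=OBYG B=WGRB
After move 7 (R): R=RYWO U=ROWY F=BBGG D=ORYW B=GGBB
Query 1: L[3] = W
Query 2: R[2] = W
Query 3: B[2] = B
Query 4: U[3] = Y
Query 5: L[2] = O
Query 6: D[0] = O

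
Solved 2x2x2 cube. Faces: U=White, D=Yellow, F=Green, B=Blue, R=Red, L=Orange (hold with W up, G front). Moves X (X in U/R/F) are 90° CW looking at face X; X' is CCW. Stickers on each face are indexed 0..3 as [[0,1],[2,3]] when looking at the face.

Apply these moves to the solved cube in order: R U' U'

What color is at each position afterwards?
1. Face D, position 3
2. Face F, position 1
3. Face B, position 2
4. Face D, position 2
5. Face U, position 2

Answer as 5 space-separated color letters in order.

After move 1 (R): R=RRRR U=WGWG F=GYGY D=YBYB B=WBWB
After move 2 (U'): U=GGWW F=OOGY R=GYRR B=RRWB L=WBOO
After move 3 (U'): U=GWGW F=WBGY R=OORR B=GYWB L=RROO
Query 1: D[3] = B
Query 2: F[1] = B
Query 3: B[2] = W
Query 4: D[2] = Y
Query 5: U[2] = G

Answer: B B W Y G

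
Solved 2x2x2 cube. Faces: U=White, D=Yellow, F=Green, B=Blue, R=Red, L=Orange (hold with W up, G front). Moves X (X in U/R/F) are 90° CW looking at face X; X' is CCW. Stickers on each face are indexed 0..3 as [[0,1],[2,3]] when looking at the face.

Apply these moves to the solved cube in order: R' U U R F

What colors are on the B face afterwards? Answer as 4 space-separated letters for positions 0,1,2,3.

Answer: W W W B

Derivation:
After move 1 (R'): R=RRRR U=WBWB F=GWGW D=YGYG B=YBYB
After move 2 (U): U=WWBB F=RRGW R=YBRR B=OOYB L=GWOO
After move 3 (U): U=BWBW F=YBGW R=OORR B=GWYB L=RROO
After move 4 (R): R=RORO U=BBBW F=YGGG D=YYYG B=WWWB
After move 5 (F): F=GYGG U=BBOR R=BOWO D=RRYG L=RYOY
Query: B face = WWWB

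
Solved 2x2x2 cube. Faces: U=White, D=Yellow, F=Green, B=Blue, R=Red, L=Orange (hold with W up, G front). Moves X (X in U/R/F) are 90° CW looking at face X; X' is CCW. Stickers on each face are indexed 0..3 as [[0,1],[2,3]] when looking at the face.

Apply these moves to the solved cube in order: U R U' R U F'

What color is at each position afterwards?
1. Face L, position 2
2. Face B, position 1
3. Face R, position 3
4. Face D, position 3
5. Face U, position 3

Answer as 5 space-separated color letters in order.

Answer: O O Y R B

Derivation:
After move 1 (U): U=WWWW F=RRGG R=BBRR B=OOBB L=GGOO
After move 2 (R): R=RBRB U=WRWG F=RYGY D=YBYO B=WOWB
After move 3 (U'): U=RGWW F=GGGY R=RYRB B=RBWB L=WOOO
After move 4 (R): R=RRBY U=RGWY F=GBGO D=YWYR B=WBGB
After move 5 (U): U=WRYG F=RRGO R=WBBY B=WOGB L=GBOO
After move 6 (F'): F=RORG U=WRWB R=WBYY D=BOYR L=GGOY
Query 1: L[2] = O
Query 2: B[1] = O
Query 3: R[3] = Y
Query 4: D[3] = R
Query 5: U[3] = B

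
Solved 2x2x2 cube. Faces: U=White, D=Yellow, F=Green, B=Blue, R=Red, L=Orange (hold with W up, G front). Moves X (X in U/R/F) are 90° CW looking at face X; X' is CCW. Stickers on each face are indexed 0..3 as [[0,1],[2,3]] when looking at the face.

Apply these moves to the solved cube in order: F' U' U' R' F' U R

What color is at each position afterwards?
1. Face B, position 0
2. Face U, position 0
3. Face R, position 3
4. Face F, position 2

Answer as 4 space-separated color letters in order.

After move 1 (F'): F=GGGG U=WWRR R=YRYR D=OOYY L=OWOW
After move 2 (U'): U=WRWR F=OWGG R=GGYR B=YRBB L=BBOW
After move 3 (U'): U=RRWW F=BBGG R=OWYR B=GGBB L=YROW
After move 4 (R'): R=WROY U=RBWG F=BRGW D=OBYG B=YGOB
After move 5 (F'): F=RWBG U=RBWO R=BROY D=RWYG L=YGOW
After move 6 (U): U=WROB F=BRBG R=YGOY B=YGOB L=RWOW
After move 7 (R): R=OYYG U=WROG F=BWBG D=ROYY B=BGRB
Query 1: B[0] = B
Query 2: U[0] = W
Query 3: R[3] = G
Query 4: F[2] = B

Answer: B W G B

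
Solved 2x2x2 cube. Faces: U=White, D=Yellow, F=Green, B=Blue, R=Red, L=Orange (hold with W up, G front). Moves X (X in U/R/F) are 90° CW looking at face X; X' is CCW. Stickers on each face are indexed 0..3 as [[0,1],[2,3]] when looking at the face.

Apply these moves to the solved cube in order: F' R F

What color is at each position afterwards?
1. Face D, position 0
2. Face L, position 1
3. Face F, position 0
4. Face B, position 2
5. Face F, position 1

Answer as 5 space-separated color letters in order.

After move 1 (F'): F=GGGG U=WWRR R=YRYR D=OOYY L=OWOW
After move 2 (R): R=YYRR U=WGRG F=GOGY D=OBYB B=RBWB
After move 3 (F): F=GGYO U=WGWW R=RYGR D=RYYB L=OOOB
Query 1: D[0] = R
Query 2: L[1] = O
Query 3: F[0] = G
Query 4: B[2] = W
Query 5: F[1] = G

Answer: R O G W G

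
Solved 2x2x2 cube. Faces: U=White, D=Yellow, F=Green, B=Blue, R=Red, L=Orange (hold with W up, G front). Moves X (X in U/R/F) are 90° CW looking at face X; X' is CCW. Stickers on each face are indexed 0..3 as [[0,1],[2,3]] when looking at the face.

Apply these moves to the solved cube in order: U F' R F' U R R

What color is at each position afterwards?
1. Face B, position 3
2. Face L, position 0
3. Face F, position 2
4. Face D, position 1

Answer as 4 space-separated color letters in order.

After move 1 (U): U=WWWW F=RRGG R=BBRR B=OOBB L=GGOO
After move 2 (F'): F=RGRG U=WWBR R=YBYR D=GOYY L=GWOW
After move 3 (R): R=YYRB U=WGBG F=RORY D=GBYO B=ROWB
After move 4 (F'): F=OYRR U=WGYR R=BYGB D=WWYO L=GGOB
After move 5 (U): U=YWRG F=BYRR R=ROGB B=GGWB L=OYOB
After move 6 (R): R=GRBO U=YYRR F=BWRO D=WWYG B=GGWB
After move 7 (R): R=BGOR U=YWRO F=BWRG D=WWYG B=RGYB
Query 1: B[3] = B
Query 2: L[0] = O
Query 3: F[2] = R
Query 4: D[1] = W

Answer: B O R W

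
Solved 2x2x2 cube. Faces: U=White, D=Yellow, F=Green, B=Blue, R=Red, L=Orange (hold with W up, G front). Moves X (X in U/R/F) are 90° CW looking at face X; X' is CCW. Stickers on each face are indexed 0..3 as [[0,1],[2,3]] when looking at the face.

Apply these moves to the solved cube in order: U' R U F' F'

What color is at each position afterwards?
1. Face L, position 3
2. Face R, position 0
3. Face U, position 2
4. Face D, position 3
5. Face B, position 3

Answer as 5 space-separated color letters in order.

Answer: W O B R B

Derivation:
After move 1 (U'): U=WWWW F=OOGG R=GGRR B=RRBB L=BBOO
After move 2 (R): R=RGRG U=WOWG F=OYGY D=YBYR B=WRWB
After move 3 (U): U=WWGO F=RGGY R=WRRG B=BBWB L=OYOO
After move 4 (F'): F=GYRG U=WWWR R=BRYG D=YOYR L=OOOG
After move 5 (F'): F=YGGR U=WWBY R=ORYG D=OGYR L=OROW
Query 1: L[3] = W
Query 2: R[0] = O
Query 3: U[2] = B
Query 4: D[3] = R
Query 5: B[3] = B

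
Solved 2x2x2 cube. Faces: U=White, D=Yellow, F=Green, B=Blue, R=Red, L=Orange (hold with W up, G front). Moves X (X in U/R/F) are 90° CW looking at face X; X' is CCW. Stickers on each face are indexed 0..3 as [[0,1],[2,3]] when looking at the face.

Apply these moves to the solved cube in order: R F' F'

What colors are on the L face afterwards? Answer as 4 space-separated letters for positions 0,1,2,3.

Answer: O R O R

Derivation:
After move 1 (R): R=RRRR U=WGWG F=GYGY D=YBYB B=WBWB
After move 2 (F'): F=YYGG U=WGRR R=BRYR D=OOYB L=OGOW
After move 3 (F'): F=YGYG U=WGBY R=OROR D=GWYB L=OROR
Query: L face = OROR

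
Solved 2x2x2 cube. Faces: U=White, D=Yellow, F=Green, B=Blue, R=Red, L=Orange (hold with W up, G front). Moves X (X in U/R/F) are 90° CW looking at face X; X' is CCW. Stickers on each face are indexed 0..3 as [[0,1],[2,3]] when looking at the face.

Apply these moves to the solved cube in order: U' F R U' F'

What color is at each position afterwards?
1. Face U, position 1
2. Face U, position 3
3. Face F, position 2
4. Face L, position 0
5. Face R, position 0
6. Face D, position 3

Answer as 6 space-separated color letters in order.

Answer: O R B B B R

Derivation:
After move 1 (U'): U=WWWW F=OOGG R=GGRR B=RRBB L=BBOO
After move 2 (F): F=GOGO U=WWOB R=WGWR D=RGYY L=BYOY
After move 3 (R): R=WWRG U=WOOO F=GGGY D=RBYR B=BRWB
After move 4 (U'): U=OOWO F=BYGY R=GGRG B=WWWB L=BROY
After move 5 (F'): F=YYBG U=OOGR R=BGRG D=RYYR L=BOOW
Query 1: U[1] = O
Query 2: U[3] = R
Query 3: F[2] = B
Query 4: L[0] = B
Query 5: R[0] = B
Query 6: D[3] = R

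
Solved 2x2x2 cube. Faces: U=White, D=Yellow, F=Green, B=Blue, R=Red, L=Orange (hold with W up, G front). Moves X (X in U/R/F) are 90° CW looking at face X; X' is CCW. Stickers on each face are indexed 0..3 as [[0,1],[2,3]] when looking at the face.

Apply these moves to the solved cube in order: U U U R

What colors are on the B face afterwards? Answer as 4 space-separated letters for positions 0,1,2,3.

After move 1 (U): U=WWWW F=RRGG R=BBRR B=OOBB L=GGOO
After move 2 (U): U=WWWW F=BBGG R=OORR B=GGBB L=RROO
After move 3 (U): U=WWWW F=OOGG R=GGRR B=RRBB L=BBOO
After move 4 (R): R=RGRG U=WOWG F=OYGY D=YBYR B=WRWB
Query: B face = WRWB

Answer: W R W B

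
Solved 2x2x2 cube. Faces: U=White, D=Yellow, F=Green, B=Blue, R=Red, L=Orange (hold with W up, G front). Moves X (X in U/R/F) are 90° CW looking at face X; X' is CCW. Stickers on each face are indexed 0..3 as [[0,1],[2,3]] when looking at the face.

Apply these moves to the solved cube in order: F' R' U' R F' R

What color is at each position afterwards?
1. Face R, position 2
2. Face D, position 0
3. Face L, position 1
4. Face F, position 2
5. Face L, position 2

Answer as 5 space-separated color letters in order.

After move 1 (F'): F=GGGG U=WWRR R=YRYR D=OOYY L=OWOW
After move 2 (R'): R=RRYY U=WBRB F=GWGR D=OGYG B=YBOB
After move 3 (U'): U=BBWR F=OWGR R=GWYY B=RROB L=YBOW
After move 4 (R): R=YGYW U=BWWR F=OGGG D=OOYR B=RRBB
After move 5 (F'): F=GGOG U=BWYY R=OGOW D=BWYR L=YROW
After move 6 (R): R=OOWG U=BGYG F=GWOR D=BBYR B=YRWB
Query 1: R[2] = W
Query 2: D[0] = B
Query 3: L[1] = R
Query 4: F[2] = O
Query 5: L[2] = O

Answer: W B R O O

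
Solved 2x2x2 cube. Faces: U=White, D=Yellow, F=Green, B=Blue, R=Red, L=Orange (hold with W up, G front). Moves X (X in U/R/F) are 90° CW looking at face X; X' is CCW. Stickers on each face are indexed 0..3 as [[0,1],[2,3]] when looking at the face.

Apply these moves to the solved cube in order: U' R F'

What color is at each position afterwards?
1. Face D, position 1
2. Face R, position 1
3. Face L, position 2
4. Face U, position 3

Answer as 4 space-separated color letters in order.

Answer: O G O R

Derivation:
After move 1 (U'): U=WWWW F=OOGG R=GGRR B=RRBB L=BBOO
After move 2 (R): R=RGRG U=WOWG F=OYGY D=YBYR B=WRWB
After move 3 (F'): F=YYOG U=WORR R=BGYG D=BOYR L=BGOW
Query 1: D[1] = O
Query 2: R[1] = G
Query 3: L[2] = O
Query 4: U[3] = R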